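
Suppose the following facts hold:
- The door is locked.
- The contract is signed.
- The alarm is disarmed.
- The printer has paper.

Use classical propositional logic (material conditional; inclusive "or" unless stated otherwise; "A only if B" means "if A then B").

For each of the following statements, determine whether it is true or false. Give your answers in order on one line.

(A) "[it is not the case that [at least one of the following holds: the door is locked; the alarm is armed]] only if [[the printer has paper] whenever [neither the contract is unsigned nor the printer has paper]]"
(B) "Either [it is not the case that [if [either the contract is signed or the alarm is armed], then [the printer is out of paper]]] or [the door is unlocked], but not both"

Let P = "the door is locked" (True), R = "the alarm is armed" (False), Q = "the contract is signed" (True), S = "the printer has paper" (True).

(A): Formalization: not (P or R) -> ((not Q nor S) -> S)

P or R = True or False = True
not (P or R) = not True = False
not Q = not True = False
not Q nor S = False nor True = False
(not Q nor S) -> S = False -> True = True
not (P or R) -> ((not Q nor S) -> S) = False -> True = True
Hence (A) is true.

(B): Formalization: not ((Q or R) -> not S) xor not P

Q or R = True or False = True
not S = not True = False
(Q or R) -> not S = True -> False = False
not ((Q or R) -> not S) = not False = True
not P = not True = False
not ((Q or R) -> not S) xor not P = True xor False = True
Hence (B) is true.

(A) true / (B) true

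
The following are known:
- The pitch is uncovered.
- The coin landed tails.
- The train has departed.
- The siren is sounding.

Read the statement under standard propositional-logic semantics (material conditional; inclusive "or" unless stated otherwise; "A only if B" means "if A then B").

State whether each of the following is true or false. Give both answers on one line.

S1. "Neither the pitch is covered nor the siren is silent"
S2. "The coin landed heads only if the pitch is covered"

S1 True / S2 True

Let P = "the pitch is covered" (F), S = "the siren is sounding" (T), Q = "the coin landed heads" (F).

S1: Parsed as P ↓ ¬S

¬S = ¬T = F
P ↓ ¬S = F ↓ F = T
So S1 is true.

S2: Formalization: Q → P

Q → P = F → F = T
Thus S2 is true.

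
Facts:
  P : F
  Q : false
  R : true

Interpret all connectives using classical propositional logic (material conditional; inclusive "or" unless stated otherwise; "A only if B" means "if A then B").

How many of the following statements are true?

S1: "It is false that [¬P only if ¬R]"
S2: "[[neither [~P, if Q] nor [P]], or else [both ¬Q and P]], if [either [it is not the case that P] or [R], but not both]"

2

S1: Formalization: ¬(¬P → ¬R)

¬P = ¬F = T
¬R = ¬T = F
¬P → ¬R = T → F = F
¬(¬P → ¬R) = ¬F = T
Hence S1 is true.

S2: In symbols: (¬P ⊕ R) → (((Q → ¬P) ↓ P) ∨ (¬Q ∧ P))

¬P = ¬F = T
¬P ⊕ R = T ⊕ T = F
¬P = ¬F = T
Q → ¬P = F → T = T
(Q → ¬P) ↓ P = T ↓ F = F
¬Q = ¬F = T
¬Q ∧ P = T ∧ F = F
((Q → ¬P) ↓ P) ∨ (¬Q ∧ P) = F ∨ F = F
(¬P ⊕ R) → (((Q → ¬P) ↓ P) ∨ (¬Q ∧ P)) = F → F = T
Thus S2 is true.

True statements: 2.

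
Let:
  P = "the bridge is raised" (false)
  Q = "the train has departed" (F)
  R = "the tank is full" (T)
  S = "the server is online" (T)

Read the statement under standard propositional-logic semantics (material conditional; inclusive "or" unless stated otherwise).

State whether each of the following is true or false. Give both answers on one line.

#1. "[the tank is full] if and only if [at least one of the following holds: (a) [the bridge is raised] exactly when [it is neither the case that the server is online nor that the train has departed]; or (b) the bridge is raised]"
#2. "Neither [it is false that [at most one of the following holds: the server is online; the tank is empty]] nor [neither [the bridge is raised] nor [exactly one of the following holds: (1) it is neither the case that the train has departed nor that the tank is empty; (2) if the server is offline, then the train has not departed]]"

#1: Formalization: R ↔ ((P ↔ (S ↓ Q)) ∨ P)

S ↓ Q = T ↓ F = F
P ↔ (S ↓ Q) = F ↔ F = T
(P ↔ (S ↓ Q)) ∨ P = T ∨ F = T
R ↔ ((P ↔ (S ↓ Q)) ∨ P) = T ↔ T = T
Thus #1 is true.

#2: Parsed as ¬(S ↑ ¬R) ↓ (P ↓ ((Q ↓ ¬R) ⊕ (¬S → ¬Q)))

¬R = ¬T = F
S ↑ ¬R = T ↑ F = T
¬(S ↑ ¬R) = ¬T = F
¬R = ¬T = F
Q ↓ ¬R = F ↓ F = T
¬S = ¬T = F
¬Q = ¬F = T
¬S → ¬Q = F → T = T
(Q ↓ ¬R) ⊕ (¬S → ¬Q) = T ⊕ T = F
P ↓ ((Q ↓ ¬R) ⊕ (¬S → ¬Q)) = F ↓ F = T
¬(S ↑ ¬R) ↓ (P ↓ ((Q ↓ ¬R) ⊕ (¬S → ¬Q))) = F ↓ T = F
So #2 is false.

#1 True; #2 False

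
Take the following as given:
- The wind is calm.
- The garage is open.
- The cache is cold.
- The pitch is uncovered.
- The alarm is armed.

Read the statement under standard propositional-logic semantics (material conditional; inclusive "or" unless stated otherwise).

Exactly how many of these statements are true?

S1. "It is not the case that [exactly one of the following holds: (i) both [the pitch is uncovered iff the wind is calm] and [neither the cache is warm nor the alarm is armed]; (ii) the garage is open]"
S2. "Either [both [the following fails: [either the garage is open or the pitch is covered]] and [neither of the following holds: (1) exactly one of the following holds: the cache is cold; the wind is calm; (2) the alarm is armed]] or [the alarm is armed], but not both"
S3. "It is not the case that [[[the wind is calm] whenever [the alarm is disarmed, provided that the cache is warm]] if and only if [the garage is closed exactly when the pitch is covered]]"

Let S = "the pitch is covered" (False), N = "the wind is strong" (False), M = "the cache is warm" (False), R = "the alarm is armed" (True), K = "the garage is closed" (False).

S1: This is not (((not S iff not N) and (M nor R)) xor not K).

not S = not False = True
not N = not False = True
not S iff not N = True iff True = True
M nor R = False nor True = False
(not S iff not N) and (M nor R) = True and False = False
not K = not False = True
((not S iff not N) and (M nor R)) xor not K = False xor True = True
not (((not S iff not N) and (M nor R)) xor not K) = not True = False
Thus S1 is false.

S2: Parsed as (not (not K or S) and ((not M xor not N) nor R)) xor R

not K = not False = True
not K or S = True or False = True
not (not K or S) = not True = False
not M = not False = True
not N = not False = True
not M xor not N = True xor True = False
(not M xor not N) nor R = False nor True = False
not (not K or S) and ((not M xor not N) nor R) = False and False = False
(not (not K or S) and ((not M xor not N) nor R)) xor R = False xor True = True
So S2 is true.

S3: Formalization: not (((M -> not R) -> not N) iff (K iff S))

not R = not True = False
M -> not R = False -> False = True
not N = not False = True
(M -> not R) -> not N = True -> True = True
K iff S = False iff False = True
((M -> not R) -> not N) iff (K iff S) = True iff True = True
not (((M -> not R) -> not N) iff (K iff S)) = not True = False
Thus S3 is false.

True statements: 1 (S2).

1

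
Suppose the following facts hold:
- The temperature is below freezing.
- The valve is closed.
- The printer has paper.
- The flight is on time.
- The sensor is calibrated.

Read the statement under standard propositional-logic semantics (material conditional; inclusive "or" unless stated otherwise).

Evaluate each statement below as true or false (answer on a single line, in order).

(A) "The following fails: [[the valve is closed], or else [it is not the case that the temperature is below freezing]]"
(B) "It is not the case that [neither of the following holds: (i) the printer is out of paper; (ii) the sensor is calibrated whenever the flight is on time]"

Let R = "the valve is open" (False), M = "the temperature is below freezing" (True), W = "the printer has paper" (True), L = "the flight is delayed" (False), Q = "the sensor is calibrated" (True).

(A): This is not (not R or not M).

not R = not False = True
not M = not True = False
not R or not M = True or False = True
not (not R or not M) = not True = False
So (A) is false.

(B): Formalization: not (not W nor (not L -> Q))

not W = not True = False
not L = not False = True
not L -> Q = True -> True = True
not W nor (not L -> Q) = False nor True = False
not (not W nor (not L -> Q)) = not False = True
Hence (B) is true.

(A) false / (B) true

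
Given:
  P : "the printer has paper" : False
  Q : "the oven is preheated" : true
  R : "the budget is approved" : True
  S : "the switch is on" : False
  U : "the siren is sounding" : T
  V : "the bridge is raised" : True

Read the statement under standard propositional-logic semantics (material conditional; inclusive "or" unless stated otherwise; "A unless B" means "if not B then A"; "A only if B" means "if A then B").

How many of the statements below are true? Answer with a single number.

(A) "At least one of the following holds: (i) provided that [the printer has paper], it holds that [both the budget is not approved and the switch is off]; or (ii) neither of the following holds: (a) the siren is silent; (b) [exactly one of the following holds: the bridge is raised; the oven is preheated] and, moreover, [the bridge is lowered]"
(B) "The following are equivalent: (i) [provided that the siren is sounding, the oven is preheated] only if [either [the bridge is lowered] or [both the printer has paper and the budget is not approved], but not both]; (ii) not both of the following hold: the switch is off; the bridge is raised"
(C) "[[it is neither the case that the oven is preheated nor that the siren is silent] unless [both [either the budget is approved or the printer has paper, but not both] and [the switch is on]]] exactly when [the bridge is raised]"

(A): Parsed as (P → (¬R ∧ ¬S)) ∨ (¬U ↓ ((V ⊕ Q) ∧ ¬V))

¬R = ¬T = F
¬S = ¬F = T
¬R ∧ ¬S = F ∧ T = F
P → (¬R ∧ ¬S) = F → F = T
¬U = ¬T = F
V ⊕ Q = T ⊕ T = F
¬V = ¬T = F
(V ⊕ Q) ∧ ¬V = F ∧ F = F
¬U ↓ ((V ⊕ Q) ∧ ¬V) = F ↓ F = T
(P → (¬R ∧ ¬S)) ∨ (¬U ↓ ((V ⊕ Q) ∧ ¬V)) = T ∨ T = T
Hence (A) is true.

(B): In symbols: ((U → Q) → (¬V ⊕ (P ∧ ¬R))) ↔ (¬S ↑ V)

U → Q = T → T = T
¬V = ¬T = F
¬R = ¬T = F
P ∧ ¬R = F ∧ F = F
¬V ⊕ (P ∧ ¬R) = F ⊕ F = F
(U → Q) → (¬V ⊕ (P ∧ ¬R)) = T → F = F
¬S = ¬F = T
¬S ↑ V = T ↑ T = F
((U → Q) → (¬V ⊕ (P ∧ ¬R))) ↔ (¬S ↑ V) = F ↔ F = T
Hence (B) is true.

(C): Formalization: ((Q ↓ ¬U) ∨ ((R ⊕ P) ∧ S)) ↔ V

¬U = ¬T = F
Q ↓ ¬U = T ↓ F = F
R ⊕ P = T ⊕ F = T
(R ⊕ P) ∧ S = T ∧ F = F
(Q ↓ ¬U) ∨ ((R ⊕ P) ∧ S) = F ∨ F = F
((Q ↓ ¬U) ∨ ((R ⊕ P) ∧ S)) ↔ V = F ↔ T = F
Thus (C) is false.

2 of the 3 statements are true ((A), (B)).

2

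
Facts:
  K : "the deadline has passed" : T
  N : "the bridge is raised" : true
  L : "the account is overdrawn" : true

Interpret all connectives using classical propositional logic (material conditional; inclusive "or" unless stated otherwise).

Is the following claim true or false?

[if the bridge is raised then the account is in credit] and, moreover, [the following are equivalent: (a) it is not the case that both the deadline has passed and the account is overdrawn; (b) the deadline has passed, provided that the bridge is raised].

Formalization: (N -> ~L) & ((K nand L) <-> (N -> K))

~L = ~T = F
N -> ~L = T -> F = F
K nand L = T nand T = F
N -> K = T -> T = T
(K nand L) <-> (N -> K) = F <-> T = F
(N -> ~L) & ((K nand L) <-> (N -> K)) = F & F = F

false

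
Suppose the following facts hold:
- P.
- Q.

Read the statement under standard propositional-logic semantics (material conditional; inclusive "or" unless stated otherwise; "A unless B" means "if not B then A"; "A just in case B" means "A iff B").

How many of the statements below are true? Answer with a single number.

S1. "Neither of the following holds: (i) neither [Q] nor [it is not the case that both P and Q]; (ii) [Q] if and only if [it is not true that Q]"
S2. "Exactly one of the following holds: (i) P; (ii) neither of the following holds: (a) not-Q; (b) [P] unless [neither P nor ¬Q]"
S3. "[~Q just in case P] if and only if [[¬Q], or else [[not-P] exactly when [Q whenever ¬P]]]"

S1: In symbols: (Q ↓ (P ↑ Q)) ↓ (Q ↔ ¬Q)

P ↑ Q = T ↑ T = F
Q ↓ (P ↑ Q) = T ↓ F = F
¬Q = ¬T = F
Q ↔ ¬Q = T ↔ F = F
(Q ↓ (P ↑ Q)) ↓ (Q ↔ ¬Q) = F ↓ F = T
So S1 is true.

S2: Parsed as P ⊕ (¬Q ↓ (P ∨ (P ↓ ¬Q)))

¬Q = ¬T = F
¬Q = ¬T = F
P ↓ ¬Q = T ↓ F = F
P ∨ (P ↓ ¬Q) = T ∨ F = T
¬Q ↓ (P ∨ (P ↓ ¬Q)) = F ↓ T = F
P ⊕ (¬Q ↓ (P ∨ (P ↓ ¬Q))) = T ⊕ F = T
Thus S2 is true.

S3: In symbols: (¬Q ↔ P) ↔ (¬Q ∨ (¬P ↔ (¬P → Q)))

¬Q = ¬T = F
¬Q ↔ P = F ↔ T = F
¬Q = ¬T = F
¬P = ¬T = F
¬P = ¬T = F
¬P → Q = F → T = T
¬P ↔ (¬P → Q) = F ↔ T = F
¬Q ∨ (¬P ↔ (¬P → Q)) = F ∨ F = F
(¬Q ↔ P) ↔ (¬Q ∨ (¬P ↔ (¬P → Q))) = F ↔ F = T
Hence S3 is true.

True statements: 3.

3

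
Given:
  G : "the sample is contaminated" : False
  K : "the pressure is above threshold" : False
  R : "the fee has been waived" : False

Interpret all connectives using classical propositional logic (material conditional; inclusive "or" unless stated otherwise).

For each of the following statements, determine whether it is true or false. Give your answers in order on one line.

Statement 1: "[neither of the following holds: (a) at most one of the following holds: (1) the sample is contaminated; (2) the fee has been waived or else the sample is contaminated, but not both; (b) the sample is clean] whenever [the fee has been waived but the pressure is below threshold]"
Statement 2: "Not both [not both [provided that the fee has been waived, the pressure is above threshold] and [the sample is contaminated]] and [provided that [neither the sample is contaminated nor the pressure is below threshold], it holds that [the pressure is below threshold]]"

Statement 1: Parsed as (R and not K) -> ((G nand (R xor G)) nor not G)

not K = not False = True
R and not K = False and True = False
R xor G = False xor False = False
G nand (R xor G) = False nand False = True
not G = not False = True
(G nand (R xor G)) nor not G = True nor True = False
(R and not K) -> ((G nand (R xor G)) nor not G) = False -> False = True
Thus Statement 1 is true.

Statement 2: Parsed as ((R -> K) nand G) nand ((G nor not K) -> not K)

R -> K = False -> False = True
(R -> K) nand G = True nand False = True
not K = not False = True
G nor not K = False nor True = False
not K = not False = True
(G nor not K) -> not K = False -> True = True
((R -> K) nand G) nand ((G nor not K) -> not K) = True nand True = False
Hence Statement 2 is false.

Statement 1 True / Statement 2 False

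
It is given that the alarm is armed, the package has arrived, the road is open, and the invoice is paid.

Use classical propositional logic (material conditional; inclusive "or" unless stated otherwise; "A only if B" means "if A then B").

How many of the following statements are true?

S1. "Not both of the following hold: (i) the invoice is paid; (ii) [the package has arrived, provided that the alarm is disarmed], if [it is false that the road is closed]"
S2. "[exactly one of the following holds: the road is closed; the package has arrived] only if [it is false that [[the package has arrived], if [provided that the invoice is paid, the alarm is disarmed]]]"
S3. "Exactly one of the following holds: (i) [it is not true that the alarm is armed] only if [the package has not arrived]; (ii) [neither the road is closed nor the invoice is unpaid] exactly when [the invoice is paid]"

0

Let S = "the invoice is paid" (T), R = "the road is closed" (F), P = "the alarm is armed" (T), Q = "the package has arrived" (T).

S1: Formalization: S nand (~R -> (~P -> Q))

~R = ~F = T
~P = ~T = F
~P -> Q = F -> T = T
~R -> (~P -> Q) = T -> T = T
S nand (~R -> (~P -> Q)) = T nand T = F
Hence S1 is false.

S2: Parsed as (R xor Q) -> ~((S -> ~P) -> Q)

R xor Q = F xor T = T
~P = ~T = F
S -> ~P = T -> F = F
(S -> ~P) -> Q = F -> T = T
~((S -> ~P) -> Q) = ~T = F
(R xor Q) -> ~((S -> ~P) -> Q) = T -> F = F
Hence S2 is false.

S3: This is (~P -> ~Q) xor ((R nor ~S) <-> S).

~P = ~T = F
~Q = ~T = F
~P -> ~Q = F -> F = T
~S = ~T = F
R nor ~S = F nor F = T
(R nor ~S) <-> S = T <-> T = T
(~P -> ~Q) xor ((R nor ~S) <-> S) = T xor T = F
Thus S3 is false.

0 of the 3 statements are true (none).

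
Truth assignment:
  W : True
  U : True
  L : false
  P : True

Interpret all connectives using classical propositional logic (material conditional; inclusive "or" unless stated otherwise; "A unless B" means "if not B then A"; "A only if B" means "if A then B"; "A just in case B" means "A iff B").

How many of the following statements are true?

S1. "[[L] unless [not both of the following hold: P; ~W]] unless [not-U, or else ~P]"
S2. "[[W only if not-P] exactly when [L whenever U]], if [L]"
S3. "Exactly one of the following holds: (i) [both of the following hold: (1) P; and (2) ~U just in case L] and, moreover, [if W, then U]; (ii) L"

3

S1: Formalization: (L or (P nand not W)) or (not U or not P)

not W = not True = False
P nand not W = True nand False = True
L or (P nand not W) = False or True = True
not U = not True = False
not P = not True = False
not U or not P = False or False = False
(L or (P nand not W)) or (not U or not P) = True or False = True
Thus S1 is true.

S2: This is L -> ((W -> not P) iff (U -> L)).

not P = not True = False
W -> not P = True -> False = False
U -> L = True -> False = False
(W -> not P) iff (U -> L) = False iff False = True
L -> ((W -> not P) iff (U -> L)) = False -> True = True
So S2 is true.

S3: Parsed as ((P and (not U iff L)) and (W -> U)) xor L

not U = not True = False
not U iff L = False iff False = True
P and (not U iff L) = True and True = True
W -> U = True -> True = True
(P and (not U iff L)) and (W -> U) = True and True = True
((P and (not U iff L)) and (W -> U)) xor L = True xor False = True
Hence S3 is true.

Count: 3.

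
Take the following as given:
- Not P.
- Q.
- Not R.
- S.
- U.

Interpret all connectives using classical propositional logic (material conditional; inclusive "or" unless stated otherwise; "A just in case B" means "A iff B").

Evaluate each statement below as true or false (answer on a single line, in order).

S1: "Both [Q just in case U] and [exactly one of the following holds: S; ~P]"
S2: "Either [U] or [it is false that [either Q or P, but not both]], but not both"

S1: This is (Q <-> U) & (S xor ~P).

Q <-> U = T <-> T = T
~P = ~F = T
S xor ~P = T xor T = F
(Q <-> U) & (S xor ~P) = T & F = F
Hence S1 is false.

S2: This is U xor ~(Q xor P).

Q xor P = T xor F = T
~(Q xor P) = ~T = F
U xor ~(Q xor P) = T xor F = T
Thus S2 is true.

S1 false; S2 true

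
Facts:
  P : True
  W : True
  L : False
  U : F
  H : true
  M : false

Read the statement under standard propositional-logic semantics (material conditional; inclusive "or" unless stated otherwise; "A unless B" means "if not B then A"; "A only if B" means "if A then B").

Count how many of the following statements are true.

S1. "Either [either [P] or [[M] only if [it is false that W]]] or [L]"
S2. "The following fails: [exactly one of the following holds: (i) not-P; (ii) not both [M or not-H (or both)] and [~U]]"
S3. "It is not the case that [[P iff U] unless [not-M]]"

S1: Formalization: (P or (M -> not W)) or L

not W = not True = False
M -> not W = False -> False = True
P or (M -> not W) = True or True = True
(P or (M -> not W)) or L = True or False = True
Thus S1 is true.

S2: Parsed as not (not P xor ((M or not H) nand not U))

not P = not True = False
not H = not True = False
M or not H = False or False = False
not U = not False = True
(M or not H) nand not U = False nand True = True
not P xor ((M or not H) nand not U) = False xor True = True
not (not P xor ((M or not H) nand not U)) = not True = False
Thus S2 is false.

S3: Parsed as not ((P iff U) or not M)

P iff U = True iff False = False
not M = not False = True
(P iff U) or not M = False or True = True
not ((P iff U) or not M) = not True = False
Thus S3 is false.

1 of the 3 statements is true.

1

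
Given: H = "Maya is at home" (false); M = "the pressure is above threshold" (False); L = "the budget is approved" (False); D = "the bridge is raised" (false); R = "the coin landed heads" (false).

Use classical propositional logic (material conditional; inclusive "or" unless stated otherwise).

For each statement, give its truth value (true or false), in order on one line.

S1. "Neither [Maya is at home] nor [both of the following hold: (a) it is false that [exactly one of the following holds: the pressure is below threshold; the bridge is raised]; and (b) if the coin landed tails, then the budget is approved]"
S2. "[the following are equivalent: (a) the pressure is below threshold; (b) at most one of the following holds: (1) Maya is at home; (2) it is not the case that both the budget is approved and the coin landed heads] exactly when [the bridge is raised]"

S1: In symbols: H nor (not (not M xor D) and (not R -> L))

not M = not False = True
not M xor D = True xor False = True
not (not M xor D) = not True = False
not R = not False = True
not R -> L = True -> False = False
not (not M xor D) and (not R -> L) = False and False = False
H nor (not (not M xor D) and (not R -> L)) = False nor False = True
Thus S1 is true.

S2: In symbols: (not M iff (H nand (L nand R))) iff D

not M = not False = True
L nand R = False nand False = True
H nand (L nand R) = False nand True = True
not M iff (H nand (L nand R)) = True iff True = True
(not M iff (H nand (L nand R))) iff D = True iff False = False
Thus S2 is false.

S1 T / S2 F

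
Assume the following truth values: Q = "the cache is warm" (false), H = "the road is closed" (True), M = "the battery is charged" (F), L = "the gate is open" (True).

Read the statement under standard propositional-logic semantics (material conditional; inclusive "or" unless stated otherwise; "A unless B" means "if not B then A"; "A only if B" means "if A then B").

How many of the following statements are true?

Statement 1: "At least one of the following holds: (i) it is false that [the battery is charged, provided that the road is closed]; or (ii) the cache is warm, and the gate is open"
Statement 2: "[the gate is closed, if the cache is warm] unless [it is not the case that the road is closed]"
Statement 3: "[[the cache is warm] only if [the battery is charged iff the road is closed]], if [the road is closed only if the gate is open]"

Statement 1: In symbols: ¬(H → M) ∨ (Q ∧ L)

H → M = T → F = F
¬(H → M) = ¬F = T
Q ∧ L = F ∧ T = F
¬(H → M) ∨ (Q ∧ L) = T ∨ F = T
Thus Statement 1 is true.

Statement 2: Parsed as (Q → ¬L) ∨ ¬H

¬L = ¬T = F
Q → ¬L = F → F = T
¬H = ¬T = F
(Q → ¬L) ∨ ¬H = T ∨ F = T
Hence Statement 2 is true.

Statement 3: Formalization: (H → L) → (Q → (M ↔ H))

H → L = T → T = T
M ↔ H = F ↔ T = F
Q → (M ↔ H) = F → F = T
(H → L) → (Q → (M ↔ H)) = T → T = T
So Statement 3 is true.

3 of the 3 statements are true (Statement 1, Statement 2, Statement 3).

3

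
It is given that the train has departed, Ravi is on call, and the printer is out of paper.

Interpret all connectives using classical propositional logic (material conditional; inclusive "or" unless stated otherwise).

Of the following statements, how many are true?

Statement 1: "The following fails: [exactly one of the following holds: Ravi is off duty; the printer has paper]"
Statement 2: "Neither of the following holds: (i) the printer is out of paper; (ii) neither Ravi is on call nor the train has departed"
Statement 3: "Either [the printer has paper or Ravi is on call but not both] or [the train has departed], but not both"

Let Q = "Ravi is on call" (True), R = "the printer has paper" (False), P = "the train has departed" (True).

Statement 1: This is not (not Q xor R).

not Q = not True = False
not Q xor R = False xor False = False
not (not Q xor R) = not False = True
Hence Statement 1 is true.

Statement 2: Formalization: not R nor (Q nor P)

not R = not False = True
Q nor P = True nor True = False
not R nor (Q nor P) = True nor False = False
Thus Statement 2 is false.

Statement 3: Formalization: (R xor Q) xor P

R xor Q = False xor True = True
(R xor Q) xor P = True xor True = False
Hence Statement 3 is false.

1 of the 3 statements is true.

1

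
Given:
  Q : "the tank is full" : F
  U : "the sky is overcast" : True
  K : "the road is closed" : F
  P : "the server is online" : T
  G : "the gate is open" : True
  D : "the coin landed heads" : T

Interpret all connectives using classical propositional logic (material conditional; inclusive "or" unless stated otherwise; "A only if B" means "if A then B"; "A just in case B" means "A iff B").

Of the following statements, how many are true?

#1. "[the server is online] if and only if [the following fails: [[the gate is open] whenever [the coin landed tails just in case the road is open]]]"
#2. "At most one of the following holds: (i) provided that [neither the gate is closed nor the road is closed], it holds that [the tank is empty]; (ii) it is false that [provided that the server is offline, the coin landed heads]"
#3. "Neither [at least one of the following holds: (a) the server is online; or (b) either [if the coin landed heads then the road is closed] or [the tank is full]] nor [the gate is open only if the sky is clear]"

1

#1: In symbols: P ↔ ¬((¬D ↔ ¬K) → G)

¬D = ¬T = F
¬K = ¬F = T
¬D ↔ ¬K = F ↔ T = F
(¬D ↔ ¬K) → G = F → T = T
¬((¬D ↔ ¬K) → G) = ¬T = F
P ↔ ¬((¬D ↔ ¬K) → G) = T ↔ F = F
Hence #1 is false.

#2: Parsed as ((¬G ↓ K) → ¬Q) ↑ ¬(¬P → D)

¬G = ¬T = F
¬G ↓ K = F ↓ F = T
¬Q = ¬F = T
(¬G ↓ K) → ¬Q = T → T = T
¬P = ¬T = F
¬P → D = F → T = T
¬(¬P → D) = ¬T = F
((¬G ↓ K) → ¬Q) ↑ ¬(¬P → D) = T ↑ F = T
Thus #2 is true.

#3: Formalization: (P ∨ ((D → K) ∨ Q)) ↓ (G → ¬U)

D → K = T → F = F
(D → K) ∨ Q = F ∨ F = F
P ∨ ((D → K) ∨ Q) = T ∨ F = T
¬U = ¬T = F
G → ¬U = T → F = F
(P ∨ ((D → K) ∨ Q)) ↓ (G → ¬U) = T ↓ F = F
Hence #3 is false.

Count: 1.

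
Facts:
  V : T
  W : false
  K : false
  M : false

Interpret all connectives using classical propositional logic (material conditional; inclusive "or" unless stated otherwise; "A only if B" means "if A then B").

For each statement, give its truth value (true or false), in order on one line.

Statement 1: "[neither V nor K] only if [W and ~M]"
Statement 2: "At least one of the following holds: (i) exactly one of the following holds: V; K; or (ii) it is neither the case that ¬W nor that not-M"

Statement 1 true / Statement 2 true

Statement 1: Formalization: (V nor K) -> (W and not M)

V nor K = True nor False = False
not M = not False = True
W and not M = False and True = False
(V nor K) -> (W and not M) = False -> False = True
So Statement 1 is true.

Statement 2: This is (V xor K) or (not W nor not M).

V xor K = True xor False = True
not W = not False = True
not M = not False = True
not W nor not M = True nor True = False
(V xor K) or (not W nor not M) = True or False = True
Hence Statement 2 is true.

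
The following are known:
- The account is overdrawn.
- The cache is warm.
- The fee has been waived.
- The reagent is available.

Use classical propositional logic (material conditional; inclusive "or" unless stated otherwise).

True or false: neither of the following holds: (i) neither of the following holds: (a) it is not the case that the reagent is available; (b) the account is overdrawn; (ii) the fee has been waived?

False

Let S = "the reagent is available" (T), P = "the account is overdrawn" (T), R = "the fee has been waived" (T).
Formalization: (¬S ↓ P) ↓ R

¬S = ¬T = F
¬S ↓ P = F ↓ T = F
(¬S ↓ P) ↓ R = F ↓ T = F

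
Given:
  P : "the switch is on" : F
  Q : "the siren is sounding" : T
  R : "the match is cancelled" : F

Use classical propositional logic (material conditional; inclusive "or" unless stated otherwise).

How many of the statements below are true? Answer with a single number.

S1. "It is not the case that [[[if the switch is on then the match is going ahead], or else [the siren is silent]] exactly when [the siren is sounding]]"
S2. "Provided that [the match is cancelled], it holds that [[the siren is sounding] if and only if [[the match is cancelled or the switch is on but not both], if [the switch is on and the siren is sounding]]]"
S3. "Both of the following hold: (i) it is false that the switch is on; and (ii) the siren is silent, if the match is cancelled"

S1: Formalization: ¬(((P → ¬R) ∨ ¬Q) ↔ Q)

¬R = ¬F = T
P → ¬R = F → T = T
¬Q = ¬T = F
(P → ¬R) ∨ ¬Q = T ∨ F = T
((P → ¬R) ∨ ¬Q) ↔ Q = T ↔ T = T
¬(((P → ¬R) ∨ ¬Q) ↔ Q) = ¬T = F
Thus S1 is false.

S2: Formalization: R → (Q ↔ ((P ∧ Q) → (R ⊕ P)))

P ∧ Q = F ∧ T = F
R ⊕ P = F ⊕ F = F
(P ∧ Q) → (R ⊕ P) = F → F = T
Q ↔ ((P ∧ Q) → (R ⊕ P)) = T ↔ T = T
R → (Q ↔ ((P ∧ Q) → (R ⊕ P))) = F → T = T
Hence S2 is true.

S3: Formalization: ¬P ∧ (R → ¬Q)

¬P = ¬F = T
¬Q = ¬T = F
R → ¬Q = F → F = T
¬P ∧ (R → ¬Q) = T ∧ T = T
Hence S3 is true.

Count: 2.

2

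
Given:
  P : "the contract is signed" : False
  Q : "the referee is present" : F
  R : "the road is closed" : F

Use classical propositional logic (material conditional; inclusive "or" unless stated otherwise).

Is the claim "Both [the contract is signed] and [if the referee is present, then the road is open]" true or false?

The statement is false.

Values: P=F, Q=F, R=F.
Parsed as P & (Q -> ~R)

~R = ~F = T
Q -> ~R = F -> T = T
P & (Q -> ~R) = F & T = F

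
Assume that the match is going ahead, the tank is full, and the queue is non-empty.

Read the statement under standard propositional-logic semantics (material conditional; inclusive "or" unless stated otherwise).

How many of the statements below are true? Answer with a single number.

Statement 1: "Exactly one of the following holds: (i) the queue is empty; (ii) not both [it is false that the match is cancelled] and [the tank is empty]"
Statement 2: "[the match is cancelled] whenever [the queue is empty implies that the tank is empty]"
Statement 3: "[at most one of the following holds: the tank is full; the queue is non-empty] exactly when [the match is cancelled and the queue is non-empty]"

2

Let K = "the queue is empty" (F), R = "the match is cancelled" (F), V = "the tank is full" (T).

Statement 1: Parsed as K xor (~R nand ~V)

~R = ~F = T
~V = ~T = F
~R nand ~V = T nand F = T
K xor (~R nand ~V) = F xor T = T
Thus Statement 1 is true.

Statement 2: In symbols: (K -> ~V) -> R

~V = ~T = F
K -> ~V = F -> F = T
(K -> ~V) -> R = T -> F = F
Hence Statement 2 is false.

Statement 3: This is (V nand ~K) <-> (R & ~K).

~K = ~F = T
V nand ~K = T nand T = F
~K = ~F = T
R & ~K = F & T = F
(V nand ~K) <-> (R & ~K) = F <-> F = T
Thus Statement 3 is true.

2 of the 3 statements are true.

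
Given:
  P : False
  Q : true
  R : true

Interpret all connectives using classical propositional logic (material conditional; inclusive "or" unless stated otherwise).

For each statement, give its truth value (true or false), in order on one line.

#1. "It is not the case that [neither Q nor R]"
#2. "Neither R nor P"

#1 T; #2 F

#1: Formalization: ¬(Q ↓ R)

Q ↓ R = T ↓ T = F
¬(Q ↓ R) = ¬F = T
So #1 is true.

#2: In symbols: R ↓ P

R ↓ P = T ↓ F = F
Thus #2 is false.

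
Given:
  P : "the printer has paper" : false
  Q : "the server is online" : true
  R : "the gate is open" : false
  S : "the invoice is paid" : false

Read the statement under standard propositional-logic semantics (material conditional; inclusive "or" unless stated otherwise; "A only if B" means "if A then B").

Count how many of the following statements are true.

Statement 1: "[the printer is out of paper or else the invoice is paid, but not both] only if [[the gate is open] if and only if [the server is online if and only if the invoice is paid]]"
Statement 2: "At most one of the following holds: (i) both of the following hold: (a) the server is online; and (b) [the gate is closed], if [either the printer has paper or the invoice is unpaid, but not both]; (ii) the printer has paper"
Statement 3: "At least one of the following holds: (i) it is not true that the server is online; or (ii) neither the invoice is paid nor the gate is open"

Statement 1: Parsed as (not P xor S) -> (R iff (Q iff S))

not P = not False = True
not P xor S = True xor False = True
Q iff S = True iff False = False
R iff (Q iff S) = False iff False = True
(not P xor S) -> (R iff (Q iff S)) = True -> True = True
So Statement 1 is true.

Statement 2: This is (Q and ((P xor not S) -> not R)) nand P.

not S = not False = True
P xor not S = False xor True = True
not R = not False = True
(P xor not S) -> not R = True -> True = True
Q and ((P xor not S) -> not R) = True and True = True
(Q and ((P xor not S) -> not R)) nand P = True nand False = True
So Statement 2 is true.

Statement 3: Formalization: not Q or (S nor R)

not Q = not True = False
S nor R = False nor False = True
not Q or (S nor R) = False or True = True
Thus Statement 3 is true.

Count: 3.

3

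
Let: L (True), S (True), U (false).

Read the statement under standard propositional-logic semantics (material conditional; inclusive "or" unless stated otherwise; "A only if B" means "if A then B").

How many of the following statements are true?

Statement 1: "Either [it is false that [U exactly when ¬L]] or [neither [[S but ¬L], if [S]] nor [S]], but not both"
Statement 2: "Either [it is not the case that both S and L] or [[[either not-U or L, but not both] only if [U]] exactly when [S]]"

Statement 1: In symbols: not (U iff not L) xor ((S -> (S and not L)) nor S)

not L = not True = False
U iff not L = False iff False = True
not (U iff not L) = not True = False
not L = not True = False
S and not L = True and False = False
S -> (S and not L) = True -> False = False
(S -> (S and not L)) nor S = False nor True = False
not (U iff not L) xor ((S -> (S and not L)) nor S) = False xor False = False
Hence Statement 1 is false.

Statement 2: Formalization: (S nand L) or (((not U xor L) -> U) iff S)

S nand L = True nand True = False
not U = not False = True
not U xor L = True xor True = False
(not U xor L) -> U = False -> False = True
((not U xor L) -> U) iff S = True iff True = True
(S nand L) or (((not U xor L) -> U) iff S) = False or True = True
So Statement 2 is true.

Count: 1.

1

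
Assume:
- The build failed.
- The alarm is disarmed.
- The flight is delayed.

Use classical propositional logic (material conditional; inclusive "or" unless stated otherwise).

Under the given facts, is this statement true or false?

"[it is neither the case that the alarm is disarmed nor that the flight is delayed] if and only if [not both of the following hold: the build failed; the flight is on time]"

The statement is false.

Let W = "the alarm is armed" (F), M = "the flight is delayed" (T), Q = "the build passed" (F).
In symbols: (~W nor M) <-> (~Q nand ~M)

~W = ~F = T
~W nor M = T nor T = F
~Q = ~F = T
~M = ~T = F
~Q nand ~M = T nand F = T
(~W nor M) <-> (~Q nand ~M) = F <-> T = F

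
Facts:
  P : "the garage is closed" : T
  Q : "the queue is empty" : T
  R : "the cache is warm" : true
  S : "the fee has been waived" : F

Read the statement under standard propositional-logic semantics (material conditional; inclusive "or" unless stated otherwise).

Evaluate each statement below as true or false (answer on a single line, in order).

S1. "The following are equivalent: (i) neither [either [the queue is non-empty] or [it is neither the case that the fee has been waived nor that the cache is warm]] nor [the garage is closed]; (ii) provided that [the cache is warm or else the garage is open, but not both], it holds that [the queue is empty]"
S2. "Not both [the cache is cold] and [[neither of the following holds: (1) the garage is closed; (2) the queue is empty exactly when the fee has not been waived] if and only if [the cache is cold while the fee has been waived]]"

S1 F, S2 T

S1: Parsed as ((¬Q ∨ (S ↓ R)) ↓ P) ↔ ((R ⊕ ¬P) → Q)

¬Q = ¬T = F
S ↓ R = F ↓ T = F
¬Q ∨ (S ↓ R) = F ∨ F = F
(¬Q ∨ (S ↓ R)) ↓ P = F ↓ T = F
¬P = ¬T = F
R ⊕ ¬P = T ⊕ F = T
(R ⊕ ¬P) → Q = T → T = T
((¬Q ∨ (S ↓ R)) ↓ P) ↔ ((R ⊕ ¬P) → Q) = F ↔ T = F
Thus S1 is false.

S2: Formalization: ¬R ↑ ((P ↓ (Q ↔ ¬S)) ↔ (¬R ∧ S))

¬R = ¬T = F
¬S = ¬F = T
Q ↔ ¬S = T ↔ T = T
P ↓ (Q ↔ ¬S) = T ↓ T = F
¬R = ¬T = F
¬R ∧ S = F ∧ F = F
(P ↓ (Q ↔ ¬S)) ↔ (¬R ∧ S) = F ↔ F = T
¬R ↑ ((P ↓ (Q ↔ ¬S)) ↔ (¬R ∧ S)) = F ↑ T = T
Hence S2 is true.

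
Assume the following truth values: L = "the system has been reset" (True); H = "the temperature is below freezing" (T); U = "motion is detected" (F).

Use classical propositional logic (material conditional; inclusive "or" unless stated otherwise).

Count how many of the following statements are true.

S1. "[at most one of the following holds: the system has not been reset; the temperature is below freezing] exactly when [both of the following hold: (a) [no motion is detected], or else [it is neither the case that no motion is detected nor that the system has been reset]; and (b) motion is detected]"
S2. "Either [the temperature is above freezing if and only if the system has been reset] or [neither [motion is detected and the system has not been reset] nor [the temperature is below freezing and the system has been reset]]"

S1: This is (~L nand H) <-> ((~U | (~U nor L)) & U).

~L = ~T = F
~L nand H = F nand T = T
~U = ~F = T
~U = ~F = T
~U nor L = T nor T = F
~U | (~U nor L) = T | F = T
(~U | (~U nor L)) & U = T & F = F
(~L nand H) <-> ((~U | (~U nor L)) & U) = T <-> F = F
So S1 is false.

S2: In symbols: (~H <-> L) | ((U & ~L) nor (H & L))

~H = ~T = F
~H <-> L = F <-> T = F
~L = ~T = F
U & ~L = F & F = F
H & L = T & T = T
(U & ~L) nor (H & L) = F nor T = F
(~H <-> L) | ((U & ~L) nor (H & L)) = F | F = F
Thus S2 is false.

Count: 0.

0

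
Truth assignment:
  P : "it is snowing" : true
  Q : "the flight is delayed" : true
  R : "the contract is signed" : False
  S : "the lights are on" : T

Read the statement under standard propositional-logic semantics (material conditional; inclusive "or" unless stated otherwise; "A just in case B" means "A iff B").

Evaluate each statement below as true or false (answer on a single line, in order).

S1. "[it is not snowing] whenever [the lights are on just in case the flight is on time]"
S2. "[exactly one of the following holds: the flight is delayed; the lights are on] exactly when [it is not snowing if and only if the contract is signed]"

S1: In symbols: (S ↔ ¬Q) → ¬P

¬Q = ¬T = F
S ↔ ¬Q = T ↔ F = F
¬P = ¬T = F
(S ↔ ¬Q) → ¬P = F → F = T
Hence S1 is true.

S2: This is (Q ⊕ S) ↔ (¬P ↔ R).

Q ⊕ S = T ⊕ T = F
¬P = ¬T = F
¬P ↔ R = F ↔ F = T
(Q ⊕ S) ↔ (¬P ↔ R) = F ↔ T = F
So S2 is false.

S1 true; S2 false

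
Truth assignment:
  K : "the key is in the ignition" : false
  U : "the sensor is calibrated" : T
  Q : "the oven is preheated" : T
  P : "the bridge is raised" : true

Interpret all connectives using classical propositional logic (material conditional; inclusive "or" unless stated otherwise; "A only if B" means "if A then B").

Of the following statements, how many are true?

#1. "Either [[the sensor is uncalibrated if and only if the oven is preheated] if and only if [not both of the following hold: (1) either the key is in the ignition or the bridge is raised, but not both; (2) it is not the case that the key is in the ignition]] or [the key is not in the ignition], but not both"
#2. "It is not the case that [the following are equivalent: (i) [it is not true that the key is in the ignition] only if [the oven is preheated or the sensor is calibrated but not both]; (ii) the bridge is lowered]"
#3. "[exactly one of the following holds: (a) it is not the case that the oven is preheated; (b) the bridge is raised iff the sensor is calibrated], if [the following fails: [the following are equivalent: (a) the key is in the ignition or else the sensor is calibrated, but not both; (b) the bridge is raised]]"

1

#1: Formalization: ((~U <-> Q) <-> ((K xor P) nand ~K)) xor ~K

~U = ~T = F
~U <-> Q = F <-> T = F
K xor P = F xor T = T
~K = ~F = T
(K xor P) nand ~K = T nand T = F
(~U <-> Q) <-> ((K xor P) nand ~K) = F <-> F = T
~K = ~F = T
((~U <-> Q) <-> ((K xor P) nand ~K)) xor ~K = T xor T = F
Hence #1 is false.

#2: In symbols: ~((~K -> (Q xor U)) <-> ~P)

~K = ~F = T
Q xor U = T xor T = F
~K -> (Q xor U) = T -> F = F
~P = ~T = F
(~K -> (Q xor U)) <-> ~P = F <-> F = T
~((~K -> (Q xor U)) <-> ~P) = ~T = F
Hence #2 is false.

#3: In symbols: ~((K xor U) <-> P) -> (~Q xor (P <-> U))

K xor U = F xor T = T
(K xor U) <-> P = T <-> T = T
~((K xor U) <-> P) = ~T = F
~Q = ~T = F
P <-> U = T <-> T = T
~Q xor (P <-> U) = F xor T = T
~((K xor U) <-> P) -> (~Q xor (P <-> U)) = F -> T = T
Hence #3 is true.

Count: 1.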